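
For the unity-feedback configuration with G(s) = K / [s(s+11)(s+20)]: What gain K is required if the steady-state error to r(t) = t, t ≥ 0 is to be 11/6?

120

System type = 1 (one pole at s=0).
K_v = lim_{s→0} s·G(s) = K / (11·20) = (1/220)·K.
e_ss = 1/K_v = 11/6 ⇒ K_v = 6/11 ⇒ K = (6/11)/(1/220) = 120.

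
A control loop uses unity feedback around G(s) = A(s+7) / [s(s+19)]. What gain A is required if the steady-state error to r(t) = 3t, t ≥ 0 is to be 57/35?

One free integrator in G(s): this is a type 1 system.
K_v = lim_{s→0} s·G(s) = A·7 / (19) = (7/19)·A.
e_ss = 3/K_v = 57/35 ⇒ K_v = 35/19 ⇒ A = (35/19)/(7/19) = 5.

5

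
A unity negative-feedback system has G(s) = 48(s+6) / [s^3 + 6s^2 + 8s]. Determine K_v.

36

Lowest-order denominator term is 8s, so the open loop has 1 pole at the origin → type 1 system.
K_v = lim_{s→0} s·G(s) = 48·6 / 8 = 36.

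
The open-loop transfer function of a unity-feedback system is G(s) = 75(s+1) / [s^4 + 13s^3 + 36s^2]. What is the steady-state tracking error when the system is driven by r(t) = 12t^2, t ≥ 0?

11.52

The denominator has no term below 36s^2 — 2 poles at s=0, type 2.
K_a = lim_{s→0} s^2·G(s) = 75·1 / 36 = 25/12.
r(t) = 12t^2 gives R(s) = 24/s^3.
e_ss = 24/K_a = 24/(25/12) = 11.52.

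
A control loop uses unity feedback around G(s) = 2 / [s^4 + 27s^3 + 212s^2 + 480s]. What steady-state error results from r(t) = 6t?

1440

The denominator has no term below 480s — 1 pole at s=0, type 1.
K_v = lim_{s→0} s·G(s) = 2 / 480 = 1/240.
e_ss = 6/K_v = 6/(1/240) = 1440.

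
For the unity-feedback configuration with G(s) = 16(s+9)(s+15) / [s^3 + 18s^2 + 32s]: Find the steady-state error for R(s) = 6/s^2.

The denominator has no term below 32s — 1 pole at s=0, type 1.
K_v = lim_{s→0} s·G(s) = 16·9·15 / 32 = 67.5.
e_ss = 6/K_v = 6/67.5 = 4/45.

4/45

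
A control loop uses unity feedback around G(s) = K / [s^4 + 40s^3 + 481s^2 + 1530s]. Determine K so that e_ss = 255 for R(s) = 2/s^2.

Factoring s from the denominator leaves a polynomial with constant term 1530, so the system is type 1.
K_v = lim_{s→0} s·G(s) = K / 1530 = (1/1530)·K.
e_ss = 2/K_v = 255 ⇒ K_v = 2/255 ⇒ K = (2/255)/(1/1530) = 12.

12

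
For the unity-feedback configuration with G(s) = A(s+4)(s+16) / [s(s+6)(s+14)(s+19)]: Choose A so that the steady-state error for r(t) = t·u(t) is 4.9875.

System type = 1 (one pole at s=0).
K_v = lim_{s→0} s·G(s) = A·4·16 / (6·14·19) = (16/399)·A.
e_ss = 1/K_v = 4.9875 ⇒ K_v = 80/399 ⇒ A = (80/399)/(16/399) = 5.

5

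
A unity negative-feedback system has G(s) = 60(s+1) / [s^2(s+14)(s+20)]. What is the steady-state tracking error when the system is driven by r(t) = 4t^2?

112/3

Two free integrators in G(s): this is a type 2 system.
K_a = lim_{s→0} s^2·G(s) = 60·1 / (14·20) = 3/14.
r(t) = 4t^2 gives R(s) = 8/s^3.
e_ss = 8/K_a = 8/(3/14) = 112/3.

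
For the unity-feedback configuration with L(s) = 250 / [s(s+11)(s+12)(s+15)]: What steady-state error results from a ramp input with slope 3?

23.76

L(s) has one factor of s in the denominator, so the system is type 1.
K_v = lim_{s→0} s·L(s) = 250 / (11·12·15) = 25/198.
e_ss = 3/K_v = 3/(25/198) = 23.76.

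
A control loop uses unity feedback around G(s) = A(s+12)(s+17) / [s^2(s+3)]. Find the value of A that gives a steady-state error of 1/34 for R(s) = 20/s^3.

Two free integrators in G(s): this is a type 2 system.
K_a = lim_{s→0} s^2·G(s) = A·12·17 / (3) = 68·A.
e_ss = 20/K_a = 1/34 ⇒ K_a = 680 ⇒ A = 680/68 = 10.

10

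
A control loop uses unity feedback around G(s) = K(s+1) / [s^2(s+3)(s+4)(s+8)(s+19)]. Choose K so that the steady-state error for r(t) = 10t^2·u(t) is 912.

40

System type = 2 (two poles at s=0).
K_a = lim_{s→0} s^2·G(s) = K·1 / (3·4·8·19) = (1/1824)·K.
e_ss = 20/K_a = 912 ⇒ K_a = 5/228 ⇒ K = (5/228)/(1/1824) = 40.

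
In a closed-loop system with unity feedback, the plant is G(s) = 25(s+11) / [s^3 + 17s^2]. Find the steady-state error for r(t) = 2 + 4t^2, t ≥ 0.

Lowest-order denominator term is 17s^2, so the open loop has 2 poles at the origin → type 2 system. By superposition:
  • 2: tracked with zero error.
  • 4t^2: e_ss = 8/K_a with K_a=275/17 → 136/275.
Total e_ss = 136/275.

136/275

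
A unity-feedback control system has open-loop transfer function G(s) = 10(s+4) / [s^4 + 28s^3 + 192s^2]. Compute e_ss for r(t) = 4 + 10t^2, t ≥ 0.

The denominator has no term below 192s^2 — 2 poles at s=0, type 2. By superposition:
  • 4: tracked with zero error.
  • 10t^2: e_ss = 20/K_a with K_a=5/24 → 96.
Total e_ss = 96.

96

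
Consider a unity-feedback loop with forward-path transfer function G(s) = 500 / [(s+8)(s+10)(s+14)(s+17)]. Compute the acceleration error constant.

0

The open loop has no poles at the origin → type 0 system.
K_a = lim_{s→0} s^2·G(s) = 0 (the extra factor of s kills the finite limit).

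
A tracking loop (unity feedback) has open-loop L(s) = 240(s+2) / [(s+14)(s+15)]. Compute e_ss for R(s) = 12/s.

L(s) has no factors of s in the denominator, so the system is type 0.
K_p = lim_{s→0} L(s) = 240·2 / (14·15) = 16/7.
e_ss = 12/(1 + K_p) = 12/(23/7) = 84/23.

84/23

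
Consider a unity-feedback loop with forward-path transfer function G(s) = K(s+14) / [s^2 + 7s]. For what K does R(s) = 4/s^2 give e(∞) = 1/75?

150

The denominator has no term below 7s — 1 pole at s=0, type 1.
K_v = lim_{s→0} s·G(s) = K·14 / 7 = 2·K.
e_ss = 4/K_v = 1/75 ⇒ K_v = 300 ⇒ K = 300/2 = 150.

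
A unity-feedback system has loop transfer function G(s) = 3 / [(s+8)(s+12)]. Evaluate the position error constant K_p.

No free integrators in G(s): this is a type 0 system.
K_p = lim_{s→0} G(s) = 3 / (8·12) = 1/32.

1/32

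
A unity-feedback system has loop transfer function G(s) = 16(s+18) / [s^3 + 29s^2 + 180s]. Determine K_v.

Factoring s from the denominator leaves a polynomial with constant term 180, so the system is type 1.
K_v = lim_{s→0} s·G(s) = 16·18 / 180 = 1.6.

1.6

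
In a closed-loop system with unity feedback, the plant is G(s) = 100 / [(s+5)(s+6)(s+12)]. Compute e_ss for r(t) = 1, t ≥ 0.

18/23

System type = 0 (no poles at s=0).
K_p = lim_{s→0} G(s) = 100 / (5·6·12) = 5/18.
e_ss = 1/(1 + K_p) = 1/(23/18) = 18/23.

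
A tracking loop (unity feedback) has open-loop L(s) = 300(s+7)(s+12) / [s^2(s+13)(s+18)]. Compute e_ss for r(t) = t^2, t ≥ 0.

System type = 2 (two poles at s=0).
K_a = lim_{s→0} s^2·L(s) = 300·7·12 / (13·18) = 1400/13.
r(t) = t^2 gives R(s) = 2/s^3.
e_ss = 2/K_a = 2/(1400/13) = 13/700.

13/700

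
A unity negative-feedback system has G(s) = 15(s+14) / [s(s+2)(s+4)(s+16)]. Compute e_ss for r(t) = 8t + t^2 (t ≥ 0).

System type = 1 (one pole at s=0). Taking each input component in turn:
  • 8t: e_ss = 8/K_v with K_v=105/64 → 512/105.
  • t^2: a type-1 system cannot track it, e_ss → ∞.
The unbounded component dominates.

infinity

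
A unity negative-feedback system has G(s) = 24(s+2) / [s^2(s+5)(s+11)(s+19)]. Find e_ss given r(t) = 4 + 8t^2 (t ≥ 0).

The open loop has two poles at the origin → type 2 system. Taking each input component in turn:
  • 4: tracked with zero error.
  • 8t^2: e_ss = 16/K_a with K_a=48/1045 → 1045/3.
Total e_ss = 1045/3.

1045/3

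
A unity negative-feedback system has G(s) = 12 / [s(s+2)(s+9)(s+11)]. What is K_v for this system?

2/33

G(s) has one factor of s in the denominator, so the system is type 1.
K_v = lim_{s→0} s·G(s) = 12 / (2·9·11) = 2/33.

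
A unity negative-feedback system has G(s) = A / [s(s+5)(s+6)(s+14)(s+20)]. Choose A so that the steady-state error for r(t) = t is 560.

15

G(s) has one factor of s in the denominator, so the system is type 1.
K_v = lim_{s→0} s·G(s) = A / (5·6·14·20) = (1/8400)·A.
e_ss = 1/K_v = 560 ⇒ K_v = 1/560 ⇒ A = (1/560)/(1/8400) = 15.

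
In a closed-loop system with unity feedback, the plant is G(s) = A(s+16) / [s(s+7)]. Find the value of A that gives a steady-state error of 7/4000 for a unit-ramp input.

The open loop has one pole at the origin → type 1 system.
K_v = lim_{s→0} s·G(s) = A·16 / (7) = (16/7)·A.
e_ss = 1/K_v = 7/4000 ⇒ K_v = 4000/7 ⇒ A = (4000/7)/(16/7) = 250.

250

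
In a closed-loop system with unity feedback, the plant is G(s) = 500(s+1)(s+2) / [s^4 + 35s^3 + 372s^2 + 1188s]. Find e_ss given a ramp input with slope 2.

Factoring s from the denominator leaves a polynomial with constant term 1188, so the system is type 1.
K_v = lim_{s→0} s·G(s) = 500·1·2 / 1188 = 250/297.
e_ss = 2/K_v = 2/(250/297) = 2.376.

2.376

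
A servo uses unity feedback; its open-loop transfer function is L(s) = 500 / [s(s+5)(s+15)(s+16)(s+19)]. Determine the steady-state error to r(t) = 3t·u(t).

The open loop has one pole at the origin → type 1 system.
K_v = lim_{s→0} s·L(s) = 500 / (5·15·16·19) = 5/228.
e_ss = 3/K_v = 3/(5/228) = 136.8.

136.8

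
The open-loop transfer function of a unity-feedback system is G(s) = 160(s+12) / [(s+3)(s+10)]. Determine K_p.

The open loop has no poles at the origin → type 0 system.
K_p = lim_{s→0} G(s) = 160·12 / (3·10) = 64.

64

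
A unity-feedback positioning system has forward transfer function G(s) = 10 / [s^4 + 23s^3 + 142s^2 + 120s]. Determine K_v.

Factoring s from the denominator leaves a polynomial with constant term 120, so the system is type 1.
K_v = lim_{s→0} s·G(s) = 10 / 120 = 1/12.

1/12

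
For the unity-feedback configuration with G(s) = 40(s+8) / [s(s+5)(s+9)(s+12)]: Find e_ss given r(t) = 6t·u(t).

10.125

The open loop has one pole at the origin → type 1 system.
K_v = lim_{s→0} s·G(s) = 40·8 / (5·9·12) = 16/27.
e_ss = 6/K_v = 6/(16/27) = 10.125.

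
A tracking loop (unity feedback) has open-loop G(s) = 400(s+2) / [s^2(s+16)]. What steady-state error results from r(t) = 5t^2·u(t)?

0.2

System type = 2 (two poles at s=0).
K_a = lim_{s→0} s^2·G(s) = 400·2 / (16) = 50.
r(t) = 5t^2 gives R(s) = 10/s^3.
e_ss = 10/K_a = 10/50 = 0.2.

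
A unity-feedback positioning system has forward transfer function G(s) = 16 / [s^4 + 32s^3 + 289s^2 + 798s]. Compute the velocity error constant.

8/399

Lowest-order denominator term is 798s, so the open loop has 1 pole at the origin → type 1 system.
K_v = lim_{s→0} s·G(s) = 16 / 798 = 8/399.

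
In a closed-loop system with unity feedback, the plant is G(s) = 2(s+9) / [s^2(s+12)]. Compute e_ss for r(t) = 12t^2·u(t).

The open loop has two poles at the origin → type 2 system.
K_a = lim_{s→0} s^2·G(s) = 2·9 / (12) = 1.5.
r(t) = 12t^2 gives R(s) = 24/s^3.
e_ss = 24/K_a = 24/1.5 = 16.

16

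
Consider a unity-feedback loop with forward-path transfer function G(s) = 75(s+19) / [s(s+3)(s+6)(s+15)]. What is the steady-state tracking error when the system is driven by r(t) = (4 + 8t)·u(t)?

System type = 1 (one pole at s=0). Taking each input component in turn:
  • 4: tracked with zero error.
  • 8t: e_ss = 8/K_v with K_v=95/18 → 144/95.
Total e_ss = 144/95.

144/95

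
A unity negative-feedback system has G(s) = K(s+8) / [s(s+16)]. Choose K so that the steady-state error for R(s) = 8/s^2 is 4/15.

System type = 1 (one pole at s=0).
K_v = lim_{s→0} s·G(s) = K·8 / (16) = 0.5·K.
e_ss = 8/K_v = 4/15 ⇒ K_v = 30 ⇒ K = 30/0.5 = 60.

60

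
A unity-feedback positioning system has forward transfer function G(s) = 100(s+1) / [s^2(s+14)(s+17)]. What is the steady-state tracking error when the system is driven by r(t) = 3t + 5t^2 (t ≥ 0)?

The open loop has two poles at the origin → type 2 system. Taking each input component in turn:
  • 3t: tracked with zero error.
  • 5t^2: e_ss = 10/K_a with K_a=50/119 → 23.8.
Total e_ss = 23.8.

23.8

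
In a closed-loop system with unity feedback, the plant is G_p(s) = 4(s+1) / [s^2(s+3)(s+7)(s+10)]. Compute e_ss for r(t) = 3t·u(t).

0

The open loop has two poles at the origin → type 2 system.
K_v = ∞ for a type-2 system; e_ss to a ramp is zero.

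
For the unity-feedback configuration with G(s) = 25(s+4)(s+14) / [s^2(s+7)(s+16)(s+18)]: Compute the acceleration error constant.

Two free integrators in G(s): this is a type 2 system.
K_a = lim_{s→0} s^2·G(s) = 25·4·14 / (7·16·18) = 25/36.

25/36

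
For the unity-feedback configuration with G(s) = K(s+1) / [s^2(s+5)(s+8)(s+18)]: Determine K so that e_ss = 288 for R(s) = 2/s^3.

System type = 2 (two poles at s=0).
K_a = lim_{s→0} s^2·G(s) = K·1 / (5·8·18) = (1/720)·K.
e_ss = 2/K_a = 288 ⇒ K_a = 1/144 ⇒ K = (1/144)/(1/720) = 5.

5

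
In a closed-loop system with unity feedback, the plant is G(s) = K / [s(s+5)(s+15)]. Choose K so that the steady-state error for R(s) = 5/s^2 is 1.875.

200

One free integrator in G(s): this is a type 1 system.
K_v = lim_{s→0} s·G(s) = K / (5·15) = (1/75)·K.
e_ss = 5/K_v = 1.875 ⇒ K_v = 8/3 ⇒ K = (8/3)/(1/75) = 200.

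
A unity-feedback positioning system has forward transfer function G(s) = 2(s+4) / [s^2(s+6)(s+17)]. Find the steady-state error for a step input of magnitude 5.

G(s) has two factors of s in the denominator, so the system is type 2.
K_p = ∞ for a type-2 system; e_ss to a step is zero.

0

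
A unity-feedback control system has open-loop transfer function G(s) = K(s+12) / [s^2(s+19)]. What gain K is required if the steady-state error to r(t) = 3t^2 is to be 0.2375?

40

System type = 2 (two poles at s=0).
K_a = lim_{s→0} s^2·G(s) = K·12 / (19) = (12/19)·K.
e_ss = 6/K_a = 0.2375 ⇒ K_a = 480/19 ⇒ K = (480/19)/(12/19) = 40.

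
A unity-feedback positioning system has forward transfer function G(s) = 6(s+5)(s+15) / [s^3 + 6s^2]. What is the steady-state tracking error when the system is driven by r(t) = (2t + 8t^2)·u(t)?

Lowest-order denominator term is 6s^2, so the open loop has 2 poles at the origin → type 2 system. By superposition:
  • 2t: tracked with zero error.
  • 8t^2: e_ss = 16/K_a with K_a=75 → 16/75.
Total e_ss = 16/75.

16/75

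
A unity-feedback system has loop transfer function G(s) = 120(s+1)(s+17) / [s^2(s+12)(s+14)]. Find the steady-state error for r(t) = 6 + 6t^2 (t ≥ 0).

84/85

Two free integrators in G(s): this is a type 2 system. By superposition:
  • 6: tracked with zero error.
  • 6t^2: e_ss = 12/K_a with K_a=85/7 → 84/85.
Total e_ss = 84/85.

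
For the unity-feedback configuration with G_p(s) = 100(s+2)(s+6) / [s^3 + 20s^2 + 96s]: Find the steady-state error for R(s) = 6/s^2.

Factoring s from the denominator leaves a polynomial with constant term 96, so the system is type 1.
K_v = lim_{s→0} s·G_p(s) = 100·2·6 / 96 = 12.5.
e_ss = 6/K_v = 6/12.5 = 0.48.

0.48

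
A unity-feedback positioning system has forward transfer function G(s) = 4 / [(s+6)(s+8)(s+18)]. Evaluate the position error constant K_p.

No free integrators in G(s): this is a type 0 system.
K_p = lim_{s→0} G(s) = 4 / (6·8·18) = 1/216.

1/216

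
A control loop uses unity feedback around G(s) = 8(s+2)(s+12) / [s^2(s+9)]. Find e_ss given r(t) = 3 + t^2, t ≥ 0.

System type = 2 (two poles at s=0). By superposition:
  • 3: tracked with zero error.
  • t^2: e_ss = 2/K_a with K_a=64/3 → 3/32.
Total e_ss = 3/32.

3/32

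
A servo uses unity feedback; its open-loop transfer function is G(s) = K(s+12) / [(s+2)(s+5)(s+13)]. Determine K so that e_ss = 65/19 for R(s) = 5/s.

5

The open loop has no poles at the origin → type 0 system.
K_p = lim_{s→0} G(s) = K·12 / (2·5·13) = (6/65)·K.
e_ss = 5/(1 + K_p) = 65/19 ⇒ 1 + (6/65)·K = 19/13 ⇒ K = 5.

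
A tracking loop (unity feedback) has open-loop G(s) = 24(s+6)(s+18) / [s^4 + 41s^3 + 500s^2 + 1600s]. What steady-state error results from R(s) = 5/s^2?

Lowest-order denominator term is 1600s, so the open loop has 1 pole at the origin → type 1 system.
K_v = lim_{s→0} s·G(s) = 24·6·18 / 1600 = 1.62.
e_ss = 5/K_v = 5/1.62 = 250/81.

250/81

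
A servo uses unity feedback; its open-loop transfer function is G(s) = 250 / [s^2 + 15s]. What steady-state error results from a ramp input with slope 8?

Factoring s from the denominator leaves a polynomial with constant term 15, so the system is type 1.
K_v = lim_{s→0} s·G(s) = 250 / 15 = 50/3.
e_ss = 8/K_v = 8/(50/3) = 0.48.

0.48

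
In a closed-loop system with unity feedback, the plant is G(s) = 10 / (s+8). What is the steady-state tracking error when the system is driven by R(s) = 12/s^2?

No free integrators in G(s): this is a type 0 system.
For a type-0 system K_v = 0, so e_ss to a ramp input is unbounded.

infinity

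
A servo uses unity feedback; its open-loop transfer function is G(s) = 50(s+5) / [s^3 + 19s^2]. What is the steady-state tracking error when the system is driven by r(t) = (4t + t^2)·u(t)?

Factoring s^2 from the denominator leaves a polynomial with constant term 19, so the system is type 2. Treating each term separately:
  • 4t: tracked with zero error.
  • t^2: e_ss = 2/K_a with K_a=250/19 → 0.152.
Total e_ss = 0.152.

0.152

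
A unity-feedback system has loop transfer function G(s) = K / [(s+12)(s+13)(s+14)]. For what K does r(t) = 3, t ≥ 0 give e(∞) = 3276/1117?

50

No free integrators in G(s): this is a type 0 system.
K_p = lim_{s→0} G(s) = K / (12·13·14) = (1/2184)·K.
e_ss = 3/(1 + K_p) = 3276/1117 ⇒ 1 + (1/2184)·K = 1117/1092 ⇒ K = 50.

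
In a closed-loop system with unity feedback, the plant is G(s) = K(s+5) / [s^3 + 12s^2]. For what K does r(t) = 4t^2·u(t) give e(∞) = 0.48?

The denominator has no term below 12s^2 — 2 poles at s=0, type 2.
K_a = lim_{s→0} s^2·G(s) = K·5 / 12 = (5/12)·K.
e_ss = 8/K_a = 0.48 ⇒ K_a = 50/3 ⇒ K = (50/3)/(5/12) = 40.

40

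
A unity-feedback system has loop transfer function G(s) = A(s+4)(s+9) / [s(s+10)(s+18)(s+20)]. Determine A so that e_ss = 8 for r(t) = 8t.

The open loop has one pole at the origin → type 1 system.
K_v = lim_{s→0} s·G(s) = A·4·9 / (10·18·20) = 0.01·A.
e_ss = 8/K_v = 8 ⇒ K_v = 1 ⇒ A = 1/0.01 = 100.

100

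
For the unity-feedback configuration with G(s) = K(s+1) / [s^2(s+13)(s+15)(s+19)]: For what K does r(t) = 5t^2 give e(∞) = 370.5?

System type = 2 (two poles at s=0).
K_a = lim_{s→0} s^2·G(s) = K·1 / (13·15·19) = (1/3705)·K.
e_ss = 10/K_a = 370.5 ⇒ K_a = 20/741 ⇒ K = (20/741)/(1/3705) = 100.

100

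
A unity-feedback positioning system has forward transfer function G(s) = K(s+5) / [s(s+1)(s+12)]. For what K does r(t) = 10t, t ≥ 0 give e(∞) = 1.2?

G(s) has one factor of s in the denominator, so the system is type 1.
K_v = lim_{s→0} s·G(s) = K·5 / (1·12) = (5/12)·K.
e_ss = 10/K_v = 1.2 ⇒ K_v = 25/3 ⇒ K = (25/3)/(5/12) = 20.

20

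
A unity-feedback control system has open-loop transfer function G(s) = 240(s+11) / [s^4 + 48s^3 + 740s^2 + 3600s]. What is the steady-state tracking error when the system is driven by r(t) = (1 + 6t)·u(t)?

Factoring s from the denominator leaves a polynomial with constant term 3600, so the system is type 1. Treating each term separately:
  • 1: tracked with zero error.
  • 6t: e_ss = 6/K_v with K_v=11/15 → 90/11.
Total e_ss = 90/11.

90/11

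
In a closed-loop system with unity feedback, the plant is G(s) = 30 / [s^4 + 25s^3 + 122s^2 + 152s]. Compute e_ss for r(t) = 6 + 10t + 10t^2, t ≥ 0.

Factoring s from the denominator leaves a polynomial with constant term 152, so the system is type 1. Taking each input component in turn:
  • 6: tracked with zero error.
  • 10t: e_ss = 10/K_v with K_v=15/76 → 152/3.
  • 10t^2: a type-1 system cannot track it, e_ss → ∞.
The unbounded component dominates.

infinity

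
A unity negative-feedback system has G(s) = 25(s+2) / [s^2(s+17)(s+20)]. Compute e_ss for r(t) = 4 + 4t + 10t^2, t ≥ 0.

136

Two free integrators in G(s): this is a type 2 system. Treating each term separately:
  • 4: tracked with zero error.
  • 4t: tracked with zero error.
  • 10t^2: e_ss = 20/K_a with K_a=5/34 → 136.
Total e_ss = 136.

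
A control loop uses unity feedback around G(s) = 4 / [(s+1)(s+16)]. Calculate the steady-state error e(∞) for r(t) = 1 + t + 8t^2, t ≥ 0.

infinity

G(s) has no factors of s in the denominator, so the system is type 0. By superposition:
  • 1: e_ss = 1/(1+K_p) with K_p=0.25 → 0.8.
  • t: a type-0 system cannot track it, e_ss → ∞.
  • 8t^2: a type-0 system cannot track it, e_ss → ∞.
The unbounded component dominates.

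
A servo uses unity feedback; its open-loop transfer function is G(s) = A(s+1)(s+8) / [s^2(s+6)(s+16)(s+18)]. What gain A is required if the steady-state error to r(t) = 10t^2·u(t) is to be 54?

Two free integrators in G(s): this is a type 2 system.
K_a = lim_{s→0} s^2·G(s) = A·1·8 / (6·16·18) = (1/216)·A.
e_ss = 20/K_a = 54 ⇒ K_a = 10/27 ⇒ A = (10/27)/(1/216) = 80.

80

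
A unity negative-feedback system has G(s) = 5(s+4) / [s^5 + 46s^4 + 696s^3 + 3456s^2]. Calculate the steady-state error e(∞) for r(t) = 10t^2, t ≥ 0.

Factoring s^2 from the denominator leaves a polynomial with constant term 3456, so the system is type 2.
K_a = lim_{s→0} s^2·G(s) = 5·4 / 3456 = 5/864.
r(t) = 10t^2 gives R(s) = 20/s^3.
e_ss = 20/K_a = 20/(5/864) = 3456.

3456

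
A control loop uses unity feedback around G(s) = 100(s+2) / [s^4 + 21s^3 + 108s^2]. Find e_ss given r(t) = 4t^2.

The denominator has no term below 108s^2 — 2 poles at s=0, type 2.
K_a = lim_{s→0} s^2·G(s) = 100·2 / 108 = 50/27.
r(t) = 4t^2 gives R(s) = 8/s^3.
e_ss = 8/K_a = 8/(50/27) = 4.32.

4.32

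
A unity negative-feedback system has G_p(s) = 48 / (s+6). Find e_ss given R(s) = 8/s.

The open loop has no poles at the origin → type 0 system.
K_p = lim_{s→0} G_p(s) = 48 / (6) = 8.
e_ss = 8/(1 + K_p) = 8/9.

8/9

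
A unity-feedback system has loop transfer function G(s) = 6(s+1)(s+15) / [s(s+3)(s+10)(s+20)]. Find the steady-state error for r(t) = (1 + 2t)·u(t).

System type = 1 (one pole at s=0). Treating each term separately:
  • 1: tracked with zero error.
  • 2t: e_ss = 2/K_v with K_v=0.15 → 40/3.
Total e_ss = 40/3.

40/3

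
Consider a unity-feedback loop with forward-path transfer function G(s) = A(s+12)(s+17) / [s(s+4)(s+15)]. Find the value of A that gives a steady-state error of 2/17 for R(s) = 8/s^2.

20

One free integrator in G(s): this is a type 1 system.
K_v = lim_{s→0} s·G(s) = A·12·17 / (4·15) = 3.4·A.
e_ss = 8/K_v = 2/17 ⇒ K_v = 68 ⇒ A = 68/3.4 = 20.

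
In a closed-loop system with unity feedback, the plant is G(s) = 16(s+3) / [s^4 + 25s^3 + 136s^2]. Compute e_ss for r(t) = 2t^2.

34/3

Lowest-order denominator term is 136s^2, so the open loop has 2 poles at the origin → type 2 system.
K_a = lim_{s→0} s^2·G(s) = 16·3 / 136 = 6/17.
r(t) = 2t^2 gives R(s) = 4/s^3.
e_ss = 4/K_a = 4/(6/17) = 34/3.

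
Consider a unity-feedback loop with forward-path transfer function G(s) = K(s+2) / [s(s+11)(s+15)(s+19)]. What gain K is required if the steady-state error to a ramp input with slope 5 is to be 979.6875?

8

The open loop has one pole at the origin → type 1 system.
K_v = lim_{s→0} s·G(s) = K·2 / (11·15·19) = (2/3135)·K.
e_ss = 5/K_v = 979.6875 ⇒ K_v = 16/3135 ⇒ K = (16/3135)/(2/3135) = 8.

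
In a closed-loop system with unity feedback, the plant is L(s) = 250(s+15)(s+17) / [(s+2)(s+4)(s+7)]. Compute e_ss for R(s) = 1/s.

L(s) has no factors of s in the denominator, so the system is type 0.
K_p = lim_{s→0} L(s) = 250·15·17 / (2·4·7) = 31875/28.
e_ss = 1/(1 + K_p) = 1/(31903/28) = 28/31903.

28/31903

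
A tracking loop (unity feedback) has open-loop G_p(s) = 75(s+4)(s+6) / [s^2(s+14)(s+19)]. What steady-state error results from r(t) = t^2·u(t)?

The open loop has two poles at the origin → type 2 system.
K_a = lim_{s→0} s^2·G_p(s) = 75·4·6 / (14·19) = 900/133.
r(t) = t^2 gives R(s) = 2/s^3.
e_ss = 2/K_a = 2/(900/133) = 133/450.

133/450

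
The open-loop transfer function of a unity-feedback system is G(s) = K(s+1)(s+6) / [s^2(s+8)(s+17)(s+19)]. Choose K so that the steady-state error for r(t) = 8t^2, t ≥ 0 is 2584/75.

200

G(s) has two factors of s in the denominator, so the system is type 2.
K_a = lim_{s→0} s^2·G(s) = K·1·6 / (8·17·19) = (3/1292)·K.
e_ss = 16/K_a = 2584/75 ⇒ K_a = 150/323 ⇒ K = (150/323)/(3/1292) = 200.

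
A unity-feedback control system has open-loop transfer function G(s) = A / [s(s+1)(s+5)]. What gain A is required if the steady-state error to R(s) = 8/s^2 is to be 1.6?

One free integrator in G(s): this is a type 1 system.
K_v = lim_{s→0} s·G(s) = A / (1·5) = 0.2·A.
e_ss = 8/K_v = 1.6 ⇒ K_v = 5 ⇒ A = 5/0.2 = 25.

25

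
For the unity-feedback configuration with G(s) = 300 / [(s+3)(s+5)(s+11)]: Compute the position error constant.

G(s) has no factors of s in the denominator, so the system is type 0.
K_p = lim_{s→0} G(s) = 300 / (3·5·11) = 20/11.

20/11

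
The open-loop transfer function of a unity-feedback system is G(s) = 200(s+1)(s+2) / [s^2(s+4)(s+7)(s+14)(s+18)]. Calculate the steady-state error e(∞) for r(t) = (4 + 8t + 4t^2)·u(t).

141.12

System type = 2 (two poles at s=0). Treating each term separately:
  • 4: tracked with zero error.
  • 8t: tracked with zero error.
  • 4t^2: e_ss = 8/K_a with K_a=25/441 → 141.12.
Total e_ss = 141.12.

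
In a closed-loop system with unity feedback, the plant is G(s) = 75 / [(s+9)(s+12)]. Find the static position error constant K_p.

No free integrators in G(s): this is a type 0 system.
K_p = lim_{s→0} G(s) = 75 / (9·12) = 25/36.

25/36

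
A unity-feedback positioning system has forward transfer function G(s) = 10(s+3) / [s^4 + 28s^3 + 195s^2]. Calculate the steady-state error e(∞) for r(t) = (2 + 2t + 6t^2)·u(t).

78

Factoring s^2 from the denominator leaves a polynomial with constant term 195, so the system is type 2. By superposition:
  • 2: tracked with zero error.
  • 2t: tracked with zero error.
  • 6t^2: e_ss = 12/K_a with K_a=2/13 → 78.
Total e_ss = 78.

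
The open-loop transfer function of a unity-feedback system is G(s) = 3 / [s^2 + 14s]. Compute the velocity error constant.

3/14

Lowest-order denominator term is 14s, so the open loop has 1 pole at the origin → type 1 system.
K_v = lim_{s→0} s·G(s) = 3 / 14 = 3/14.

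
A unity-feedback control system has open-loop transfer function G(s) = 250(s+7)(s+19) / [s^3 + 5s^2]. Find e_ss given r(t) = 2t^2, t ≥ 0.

Lowest-order denominator term is 5s^2, so the open loop has 2 poles at the origin → type 2 system.
K_a = lim_{s→0} s^2·G(s) = 250·7·19 / 5 = 6650.
r(t) = 2t^2 gives R(s) = 4/s^3.
e_ss = 4/K_a = 4/6650 = 2/3325.

2/3325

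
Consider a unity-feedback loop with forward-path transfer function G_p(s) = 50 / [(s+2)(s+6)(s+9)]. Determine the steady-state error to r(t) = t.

infinity

G_p(s) has no factors of s in the denominator, so the system is type 0.
K_v = lim_{s→0} s·G_p(s) = 0; the steady-state error to this ramp input grows without bound.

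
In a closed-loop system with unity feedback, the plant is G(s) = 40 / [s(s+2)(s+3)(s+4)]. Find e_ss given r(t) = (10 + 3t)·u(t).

The open loop has one pole at the origin → type 1 system. Treating each term separately:
  • 10: tracked with zero error.
  • 3t: e_ss = 3/K_v with K_v=5/3 → 1.8.
Total e_ss = 1.8.

1.8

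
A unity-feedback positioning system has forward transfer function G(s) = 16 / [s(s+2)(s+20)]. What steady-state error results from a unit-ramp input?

2.5

The open loop has one pole at the origin → type 1 system.
K_v = lim_{s→0} s·G(s) = 16 / (2·20) = 0.4.
e_ss = 1/K_v = 1/0.4 = 2.5.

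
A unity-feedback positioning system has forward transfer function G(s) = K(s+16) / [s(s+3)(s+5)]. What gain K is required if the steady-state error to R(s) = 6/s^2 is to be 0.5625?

One free integrator in G(s): this is a type 1 system.
K_v = lim_{s→0} s·G(s) = K·16 / (3·5) = (16/15)·K.
e_ss = 6/K_v = 0.5625 ⇒ K_v = 32/3 ⇒ K = (32/3)/(16/15) = 10.

10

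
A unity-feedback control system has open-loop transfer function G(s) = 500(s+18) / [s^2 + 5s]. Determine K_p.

K_p = lim_{s→0} G(s); with 1 pole at the origin the limit diverges, so K_p = ∞.

infinity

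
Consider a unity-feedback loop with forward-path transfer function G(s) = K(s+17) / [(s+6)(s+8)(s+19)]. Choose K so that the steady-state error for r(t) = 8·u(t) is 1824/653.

System type = 0 (no poles at s=0).
K_p = lim_{s→0} G(s) = K·17 / (6·8·19) = (17/912)·K.
e_ss = 8/(1 + K_p) = 1824/653 ⇒ 1 + (17/912)·K = 653/228 ⇒ K = 100.

100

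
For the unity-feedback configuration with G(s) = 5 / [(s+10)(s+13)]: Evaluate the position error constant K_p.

1/26

The open loop has no poles at the origin → type 0 system.
K_p = lim_{s→0} G(s) = 5 / (10·13) = 1/26.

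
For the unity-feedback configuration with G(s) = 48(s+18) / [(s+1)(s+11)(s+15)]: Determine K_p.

288/55

G(s) has no factors of s in the denominator, so the system is type 0.
K_p = lim_{s→0} G(s) = 48·18 / (1·11·15) = 288/55.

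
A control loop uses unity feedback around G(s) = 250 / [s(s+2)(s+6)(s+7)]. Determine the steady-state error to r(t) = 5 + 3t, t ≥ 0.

The open loop has one pole at the origin → type 1 system. Treating each term separately:
  • 5: tracked with zero error.
  • 3t: e_ss = 3/K_v with K_v=125/42 → 1.008.
Total e_ss = 1.008.

1.008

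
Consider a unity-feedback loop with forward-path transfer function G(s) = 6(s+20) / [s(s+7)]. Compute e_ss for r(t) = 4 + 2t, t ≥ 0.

7/60

The open loop has one pole at the origin → type 1 system. Taking each input component in turn:
  • 4: tracked with zero error.
  • 2t: e_ss = 2/K_v with K_v=120/7 → 7/60.
Total e_ss = 7/60.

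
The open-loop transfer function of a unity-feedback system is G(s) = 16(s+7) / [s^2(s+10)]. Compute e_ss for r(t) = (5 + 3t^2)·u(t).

G(s) has two factors of s in the denominator, so the system is type 2. Treating each term separately:
  • 5: tracked with zero error.
  • 3t^2: e_ss = 6/K_a with K_a=11.2 → 15/28.
Total e_ss = 15/28.

15/28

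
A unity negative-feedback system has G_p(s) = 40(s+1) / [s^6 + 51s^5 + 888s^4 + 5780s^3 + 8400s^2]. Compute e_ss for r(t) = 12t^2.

5040

The denominator has no term below 8400s^2 — 2 poles at s=0, type 2.
K_a = lim_{s→0} s^2·G_p(s) = 40·1 / 8400 = 1/210.
r(t) = 12t^2 gives R(s) = 24/s^3.
e_ss = 24/K_a = 24/(1/210) = 5040.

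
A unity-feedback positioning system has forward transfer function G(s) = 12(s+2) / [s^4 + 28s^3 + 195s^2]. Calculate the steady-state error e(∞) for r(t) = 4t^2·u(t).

65

Factoring s^2 from the denominator leaves a polynomial with constant term 195, so the system is type 2.
K_a = lim_{s→0} s^2·G(s) = 12·2 / 195 = 8/65.
r(t) = 4t^2 gives R(s) = 8/s^3.
e_ss = 8/K_a = 8/(8/65) = 65.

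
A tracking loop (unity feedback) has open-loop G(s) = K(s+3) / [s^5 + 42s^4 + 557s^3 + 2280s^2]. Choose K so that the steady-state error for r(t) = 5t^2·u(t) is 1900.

Lowest-order denominator term is 2280s^2, so the open loop has 2 poles at the origin → type 2 system.
K_a = lim_{s→0} s^2·G(s) = K·3 / 2280 = (1/760)·K.
e_ss = 10/K_a = 1900 ⇒ K_a = 1/190 ⇒ K = (1/190)/(1/760) = 4.

4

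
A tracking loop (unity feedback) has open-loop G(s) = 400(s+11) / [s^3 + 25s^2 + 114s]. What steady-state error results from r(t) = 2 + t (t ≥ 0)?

57/2200

The denominator has no term below 114s — 1 pole at s=0, type 1. By superposition:
  • 2: tracked with zero error.
  • t: e_ss = 1/K_v with K_v=2200/57 → 57/2200.
Total e_ss = 57/2200.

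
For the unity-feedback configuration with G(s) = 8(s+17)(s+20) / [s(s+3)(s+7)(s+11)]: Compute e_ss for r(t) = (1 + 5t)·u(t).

G(s) has one factor of s in the denominator, so the system is type 1. Taking each input component in turn:
  • 1: tracked with zero error.
  • 5t: e_ss = 5/K_v with K_v=2720/231 → 231/544.
Total e_ss = 231/544.

231/544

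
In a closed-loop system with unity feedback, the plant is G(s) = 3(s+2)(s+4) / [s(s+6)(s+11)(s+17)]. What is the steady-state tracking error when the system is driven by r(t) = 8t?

374

The open loop has one pole at the origin → type 1 system.
K_v = lim_{s→0} s·G(s) = 3·2·4 / (6·11·17) = 4/187.
e_ss = 8/K_v = 8/(4/187) = 374.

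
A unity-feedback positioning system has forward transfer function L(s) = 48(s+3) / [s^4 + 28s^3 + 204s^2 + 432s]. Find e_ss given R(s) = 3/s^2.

Lowest-order denominator term is 432s, so the open loop has 1 pole at the origin → type 1 system.
K_v = lim_{s→0} s·L(s) = 48·3 / 432 = 1/3.
e_ss = 3/K_v = 3/(1/3) = 9.

9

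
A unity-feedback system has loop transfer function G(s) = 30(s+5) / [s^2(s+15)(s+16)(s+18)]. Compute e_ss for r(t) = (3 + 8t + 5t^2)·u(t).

Two free integrators in G(s): this is a type 2 system. Taking each input component in turn:
  • 3: tracked with zero error.
  • 8t: tracked with zero error.
  • 5t^2: e_ss = 10/K_a with K_a=5/144 → 288.
Total e_ss = 288.

288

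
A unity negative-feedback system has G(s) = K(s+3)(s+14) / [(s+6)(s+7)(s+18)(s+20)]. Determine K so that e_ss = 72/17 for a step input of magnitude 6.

System type = 0 (no poles at s=0).
K_p = lim_{s→0} G(s) = K·3·14 / (6·7·18·20) = (1/360)·K.
e_ss = 6/(1 + K_p) = 72/17 ⇒ 1 + (1/360)·K = 17/12 ⇒ K = 150.

150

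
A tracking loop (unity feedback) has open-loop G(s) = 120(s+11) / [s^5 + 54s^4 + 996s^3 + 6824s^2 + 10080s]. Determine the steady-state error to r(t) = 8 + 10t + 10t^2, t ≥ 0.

The denominator has no term below 10080s — 1 pole at s=0, type 1. Taking each input component in turn:
  • 8: tracked with zero error.
  • 10t: e_ss = 10/K_v with K_v=11/84 → 840/11.
  • 10t^2: a type-1 system cannot track it, e_ss → ∞.
The unbounded component dominates.

infinity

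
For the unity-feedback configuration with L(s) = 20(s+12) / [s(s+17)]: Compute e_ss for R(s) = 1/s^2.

The open loop has one pole at the origin → type 1 system.
K_v = lim_{s→0} s·L(s) = 20·12 / (17) = 240/17.
e_ss = 1/K_v = 1/(240/17) = 17/240.

17/240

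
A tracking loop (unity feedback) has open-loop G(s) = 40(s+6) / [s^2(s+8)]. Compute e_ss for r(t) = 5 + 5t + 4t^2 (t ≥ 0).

4/15

Two free integrators in G(s): this is a type 2 system. Taking each input component in turn:
  • 5: tracked with zero error.
  • 5t: tracked with zero error.
  • 4t^2: e_ss = 8/K_a with K_a=30 → 4/15.
Total e_ss = 4/15.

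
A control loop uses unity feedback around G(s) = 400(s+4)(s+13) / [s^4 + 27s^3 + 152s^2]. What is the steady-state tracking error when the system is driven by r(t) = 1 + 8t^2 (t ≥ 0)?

Lowest-order denominator term is 152s^2, so the open loop has 2 poles at the origin → type 2 system. Taking each input component in turn:
  • 1: tracked with zero error.
  • 8t^2: e_ss = 16/K_a with K_a=2600/19 → 38/325.
Total e_ss = 38/325.

38/325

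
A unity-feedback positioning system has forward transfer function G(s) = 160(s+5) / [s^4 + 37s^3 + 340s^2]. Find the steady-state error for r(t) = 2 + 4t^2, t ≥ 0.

Lowest-order denominator term is 340s^2, so the open loop has 2 poles at the origin → type 2 system. Treating each term separately:
  • 2: tracked with zero error.
  • 4t^2: e_ss = 8/K_a with K_a=40/17 → 3.4.
Total e_ss = 3.4.

3.4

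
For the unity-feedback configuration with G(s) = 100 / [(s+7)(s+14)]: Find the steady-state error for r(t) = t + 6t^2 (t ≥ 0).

infinity

System type = 0 (no poles at s=0). Taking each input component in turn:
  • t: a type-0 system cannot track it, e_ss → ∞.
  • 6t^2: a type-0 system cannot track it, e_ss → ∞.
The unbounded component dominates.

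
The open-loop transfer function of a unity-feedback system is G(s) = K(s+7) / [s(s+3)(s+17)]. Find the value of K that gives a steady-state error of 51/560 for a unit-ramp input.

80

The open loop has one pole at the origin → type 1 system.
K_v = lim_{s→0} s·G(s) = K·7 / (3·17) = (7/51)·K.
e_ss = 1/K_v = 51/560 ⇒ K_v = 560/51 ⇒ K = (560/51)/(7/51) = 80.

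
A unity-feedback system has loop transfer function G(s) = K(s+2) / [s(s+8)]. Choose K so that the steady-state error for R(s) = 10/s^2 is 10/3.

The open loop has one pole at the origin → type 1 system.
K_v = lim_{s→0} s·G(s) = K·2 / (8) = 0.25·K.
e_ss = 10/K_v = 10/3 ⇒ K_v = 3 ⇒ K = 3/0.25 = 12.

12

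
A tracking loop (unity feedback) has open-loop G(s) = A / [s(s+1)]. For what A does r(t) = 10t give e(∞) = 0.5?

The open loop has one pole at the origin → type 1 system.
K_v = lim_{s→0} s·G(s) = A / (1) = 1·A.
e_ss = 10/K_v = 0.5 ⇒ K_v = 20 ⇒ A = 20/1 = 20.

20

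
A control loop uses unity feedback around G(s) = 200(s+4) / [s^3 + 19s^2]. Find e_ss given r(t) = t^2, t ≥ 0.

0.0475

Lowest-order denominator term is 19s^2, so the open loop has 2 poles at the origin → type 2 system.
K_a = lim_{s→0} s^2·G(s) = 200·4 / 19 = 800/19.
r(t) = t^2 gives R(s) = 2/s^3.
e_ss = 2/K_a = 2/(800/19) = 0.0475.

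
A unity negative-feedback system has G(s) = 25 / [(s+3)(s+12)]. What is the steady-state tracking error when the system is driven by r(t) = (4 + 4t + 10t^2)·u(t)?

No free integrators in G(s): this is a type 0 system. Treating each term separately:
  • 4: e_ss = 4/(1+K_p) with K_p=25/36 → 144/61.
  • 4t: a type-0 system cannot track it, e_ss → ∞.
  • 10t^2: a type-0 system cannot track it, e_ss → ∞.
The unbounded component dominates.

infinity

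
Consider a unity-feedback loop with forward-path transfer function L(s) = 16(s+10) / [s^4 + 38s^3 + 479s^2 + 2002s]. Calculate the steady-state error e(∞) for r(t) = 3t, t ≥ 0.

37.5375

The denominator has no term below 2002s — 1 pole at s=0, type 1.
K_v = lim_{s→0} s·L(s) = 16·10 / 2002 = 80/1001.
e_ss = 3/K_v = 3/(80/1001) = 37.5375.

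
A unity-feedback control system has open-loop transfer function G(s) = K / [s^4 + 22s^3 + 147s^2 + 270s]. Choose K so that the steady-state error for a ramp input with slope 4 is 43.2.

Lowest-order denominator term is 270s, so the open loop has 1 pole at the origin → type 1 system.
K_v = lim_{s→0} s·G(s) = K / 270 = (1/270)·K.
e_ss = 4/K_v = 43.2 ⇒ K_v = 5/54 ⇒ K = (5/54)/(1/270) = 25.

25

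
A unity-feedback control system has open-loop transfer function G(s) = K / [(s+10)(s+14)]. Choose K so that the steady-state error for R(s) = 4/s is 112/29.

5

G(s) has no factors of s in the denominator, so the system is type 0.
K_p = lim_{s→0} G(s) = K / (10·14) = (1/140)·K.
e_ss = 4/(1 + K_p) = 112/29 ⇒ 1 + (1/140)·K = 29/28 ⇒ K = 5.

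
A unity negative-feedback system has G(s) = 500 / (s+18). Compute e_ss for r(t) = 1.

G(s) has no factors of s in the denominator, so the system is type 0.
K_p = lim_{s→0} G(s) = 500 / (18) = 250/9.
e_ss = 1/(1 + K_p) = 1/(259/9) = 9/259.

9/259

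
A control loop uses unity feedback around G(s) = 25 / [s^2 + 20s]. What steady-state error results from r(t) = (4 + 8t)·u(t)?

The denominator has no term below 20s — 1 pole at s=0, type 1. Taking each input component in turn:
  • 4: tracked with zero error.
  • 8t: e_ss = 8/K_v with K_v=1.25 → 6.4.
Total e_ss = 6.4.

6.4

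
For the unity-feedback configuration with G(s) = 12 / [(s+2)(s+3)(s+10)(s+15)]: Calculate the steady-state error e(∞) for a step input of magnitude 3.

225/76

System type = 0 (no poles at s=0).
K_p = lim_{s→0} G(s) = 12 / (2·3·10·15) = 1/75.
e_ss = 3/(1 + K_p) = 3/(76/75) = 225/76.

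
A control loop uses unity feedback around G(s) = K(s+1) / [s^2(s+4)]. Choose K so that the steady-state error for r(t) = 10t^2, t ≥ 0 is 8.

G(s) has two factors of s in the denominator, so the system is type 2.
K_a = lim_{s→0} s^2·G(s) = K·1 / (4) = 0.25·K.
e_ss = 20/K_a = 8 ⇒ K_a = 2.5 ⇒ K = 2.5/0.25 = 10.

10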